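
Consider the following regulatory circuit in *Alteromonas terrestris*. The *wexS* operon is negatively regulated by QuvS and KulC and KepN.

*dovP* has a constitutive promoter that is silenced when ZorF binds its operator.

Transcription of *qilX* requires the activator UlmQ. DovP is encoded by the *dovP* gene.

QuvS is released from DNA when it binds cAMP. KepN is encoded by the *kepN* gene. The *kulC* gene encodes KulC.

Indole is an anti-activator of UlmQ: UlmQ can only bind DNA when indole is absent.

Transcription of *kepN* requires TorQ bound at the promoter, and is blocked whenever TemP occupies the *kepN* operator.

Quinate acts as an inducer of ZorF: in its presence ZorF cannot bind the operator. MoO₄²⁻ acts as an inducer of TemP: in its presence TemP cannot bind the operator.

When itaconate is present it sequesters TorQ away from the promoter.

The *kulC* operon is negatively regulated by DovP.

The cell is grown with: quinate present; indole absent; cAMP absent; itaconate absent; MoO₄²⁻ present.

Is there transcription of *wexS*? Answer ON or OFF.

OFF

cAMP is absent, so QuvS is active.
Quinate is present, so ZorF is inactive.
With no repressor bound, *dovP* is transcribed.
So DovP is produced and active.
With repressor DovP bound, *kulC* is not transcribed.
So KulC is not produced.
Itaconate is absent, so TorQ is active.
MoO₄²⁻ is present, so TemP is inactive.
No repressor is bound and TorQ is active, so *kepN* is transcribed.
So KepN is produced and active.
With repressor QuvS bound, *wexS* is not transcribed.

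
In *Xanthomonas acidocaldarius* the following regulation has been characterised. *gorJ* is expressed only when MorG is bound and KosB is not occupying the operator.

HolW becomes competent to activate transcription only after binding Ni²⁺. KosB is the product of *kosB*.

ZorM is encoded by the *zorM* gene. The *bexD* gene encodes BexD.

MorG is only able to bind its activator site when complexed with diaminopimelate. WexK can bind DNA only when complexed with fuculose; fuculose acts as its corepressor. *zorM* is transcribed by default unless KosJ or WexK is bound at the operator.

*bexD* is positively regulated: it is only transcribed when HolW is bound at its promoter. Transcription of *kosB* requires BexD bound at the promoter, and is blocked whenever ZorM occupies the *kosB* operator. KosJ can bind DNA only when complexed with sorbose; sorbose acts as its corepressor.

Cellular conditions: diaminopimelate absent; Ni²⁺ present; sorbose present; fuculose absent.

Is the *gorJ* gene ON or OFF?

Diaminopimelate is absent, so MorG is inactive.
Sorbose is present, so KosJ is active.
Fuculose is absent, so WexK is inactive.
With repressor KosJ bound, *zorM* is not transcribed.
So ZorM is not produced.
Ni²⁺ is present, so HolW is active.
No repressor is bound and HolW is active, so *bexD* is transcribed.
So BexD is produced and active.
No repressor is bound and BexD is active, so *kosB* is transcribed.
So KosB is produced and active.
With repressor KosB bound, *gorJ* is not transcribed.

OFF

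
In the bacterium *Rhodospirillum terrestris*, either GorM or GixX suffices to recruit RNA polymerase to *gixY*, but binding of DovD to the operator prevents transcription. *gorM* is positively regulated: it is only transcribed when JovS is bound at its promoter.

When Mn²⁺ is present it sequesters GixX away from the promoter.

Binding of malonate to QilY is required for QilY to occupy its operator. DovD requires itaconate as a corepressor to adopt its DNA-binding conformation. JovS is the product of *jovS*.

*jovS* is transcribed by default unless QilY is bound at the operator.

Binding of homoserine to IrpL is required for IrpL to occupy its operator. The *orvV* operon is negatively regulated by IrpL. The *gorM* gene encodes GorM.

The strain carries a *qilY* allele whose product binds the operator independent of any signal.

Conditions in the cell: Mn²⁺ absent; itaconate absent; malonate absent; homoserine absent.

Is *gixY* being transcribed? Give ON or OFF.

ON

Itaconate is absent, so DovD is inactive.
QilY is constitutively active in this strain.
With repressor QilY bound, *jovS* is not transcribed.
So JovS is not produced.
Required activator JovS is absent, so *gorM* is not transcribed.
So GorM is not produced.
Mn²⁺ is absent, so GixX is active.
Activator GixX is present, so *gixY* is transcribed.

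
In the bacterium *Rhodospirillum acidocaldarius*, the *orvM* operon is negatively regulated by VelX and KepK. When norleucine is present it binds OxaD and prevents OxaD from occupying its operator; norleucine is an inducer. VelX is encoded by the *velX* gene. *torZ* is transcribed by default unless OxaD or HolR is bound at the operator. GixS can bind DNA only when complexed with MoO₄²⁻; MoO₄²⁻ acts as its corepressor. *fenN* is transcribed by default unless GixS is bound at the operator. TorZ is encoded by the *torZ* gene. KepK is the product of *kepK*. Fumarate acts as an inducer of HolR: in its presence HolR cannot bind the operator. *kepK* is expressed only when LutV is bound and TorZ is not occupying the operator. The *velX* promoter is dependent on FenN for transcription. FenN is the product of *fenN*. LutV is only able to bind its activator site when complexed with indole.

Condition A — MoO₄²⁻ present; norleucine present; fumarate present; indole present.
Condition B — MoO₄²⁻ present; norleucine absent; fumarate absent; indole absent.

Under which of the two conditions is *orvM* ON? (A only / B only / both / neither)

Condition A:
MoO₄²⁻ is present, so GixS is active.
With repressor GixS bound, *fenN* is not transcribed.
So FenN is not produced.
Required activator FenN is absent, so *velX* is not transcribed.
So VelX is not produced.
Norleucine is present, so OxaD is inactive.
Fumarate is present, so HolR is inactive.
With no repressor bound, *torZ* is transcribed.
So TorZ is produced and active.
Indole is present, so LutV is active.
With repressor TorZ bound, *kepK* is not transcribed.
So KepK is not produced.
With no repressor bound, *orvM* is transcribed.
→ *orvM* is ON in A.
Condition B:
MoO₄²⁻ is present, so GixS is active.
With repressor GixS bound, *fenN* is not transcribed.
So FenN is not produced.
Required activator FenN is absent, so *velX* is not transcribed.
So VelX is not produced.
Norleucine is absent, so OxaD is active.
Fumarate is absent, so HolR is active.
With repressor OxaD bound, *torZ* is not transcribed.
So TorZ is not produced.
Indole is absent, so LutV is inactive.
Required activator LutV is absent, so *kepK* is not transcribed.
So KepK is not produced.
With no repressor bound, *orvM* is transcribed.
→ *orvM* is ON in B.

both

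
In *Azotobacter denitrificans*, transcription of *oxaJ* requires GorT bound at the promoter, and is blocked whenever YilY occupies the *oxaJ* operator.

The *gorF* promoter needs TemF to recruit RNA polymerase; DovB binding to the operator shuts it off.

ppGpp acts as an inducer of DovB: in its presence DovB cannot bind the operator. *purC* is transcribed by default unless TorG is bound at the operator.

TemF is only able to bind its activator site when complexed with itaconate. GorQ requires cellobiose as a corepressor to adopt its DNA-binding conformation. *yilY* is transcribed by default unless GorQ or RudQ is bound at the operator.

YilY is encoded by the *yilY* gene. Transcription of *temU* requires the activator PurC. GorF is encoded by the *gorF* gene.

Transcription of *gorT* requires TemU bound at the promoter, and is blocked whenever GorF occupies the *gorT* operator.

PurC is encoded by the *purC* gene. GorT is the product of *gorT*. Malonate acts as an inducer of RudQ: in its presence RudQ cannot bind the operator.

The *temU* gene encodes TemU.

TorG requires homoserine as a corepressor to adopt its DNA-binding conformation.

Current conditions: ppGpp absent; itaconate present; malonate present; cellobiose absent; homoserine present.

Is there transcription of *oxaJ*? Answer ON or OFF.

Cellobiose is absent, so GorQ is inactive.
Malonate is present, so RudQ is inactive.
With no repressor bound, *yilY* is transcribed.
So YilY is produced and active.
ppGpp is absent, so DovB is active.
Itaconate is present, so TemF is active.
With repressor DovB bound, *gorF* is not transcribed.
So GorF is not produced.
Homoserine is present, so TorG is active.
With repressor TorG bound, *purC* is not transcribed.
So PurC is not produced.
Required activator PurC is absent, so *temU* is not transcribed.
So TemU is not produced.
Required activator TemU is absent, so *gorT* is not transcribed.
So GorT is not produced.
With repressor YilY bound, *oxaJ* is not transcribed.

OFF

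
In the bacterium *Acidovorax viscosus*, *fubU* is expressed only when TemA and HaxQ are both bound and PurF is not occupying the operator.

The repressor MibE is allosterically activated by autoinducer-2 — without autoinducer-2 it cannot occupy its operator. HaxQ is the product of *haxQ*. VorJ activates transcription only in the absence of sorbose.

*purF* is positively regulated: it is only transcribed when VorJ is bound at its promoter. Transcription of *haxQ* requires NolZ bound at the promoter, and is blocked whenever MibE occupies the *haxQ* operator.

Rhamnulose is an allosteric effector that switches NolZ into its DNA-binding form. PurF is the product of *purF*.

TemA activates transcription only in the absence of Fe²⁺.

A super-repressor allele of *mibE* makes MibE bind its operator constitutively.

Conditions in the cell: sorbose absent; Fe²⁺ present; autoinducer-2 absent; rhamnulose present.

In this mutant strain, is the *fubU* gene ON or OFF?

OFF

Fe²⁺ is present, so TemA is inactive.
Rhamnulose is present, so NolZ is active.
MibE is constitutively active in this strain.
With repressor MibE bound, *haxQ* is not transcribed.
So HaxQ is not produced.
Sorbose is absent, so VorJ is active.
No repressor is bound and VorJ is active, so *purF* is transcribed.
So PurF is produced and active.
With repressor PurF bound, *fubU* is not transcribed.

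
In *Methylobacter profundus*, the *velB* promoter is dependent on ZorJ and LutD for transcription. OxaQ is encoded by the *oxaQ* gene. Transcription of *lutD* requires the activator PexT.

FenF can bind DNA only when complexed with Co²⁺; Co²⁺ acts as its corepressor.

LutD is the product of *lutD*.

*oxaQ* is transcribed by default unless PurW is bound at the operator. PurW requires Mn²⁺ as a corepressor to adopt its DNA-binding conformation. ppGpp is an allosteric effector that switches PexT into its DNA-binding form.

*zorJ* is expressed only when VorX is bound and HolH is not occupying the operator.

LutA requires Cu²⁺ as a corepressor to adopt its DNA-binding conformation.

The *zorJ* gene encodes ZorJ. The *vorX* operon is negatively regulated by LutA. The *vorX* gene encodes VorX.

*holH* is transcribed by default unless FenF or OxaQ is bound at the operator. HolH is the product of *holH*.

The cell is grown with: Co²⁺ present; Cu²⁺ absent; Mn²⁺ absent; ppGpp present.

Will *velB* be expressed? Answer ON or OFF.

Co²⁺ is present, so FenF is active.
Mn²⁺ is absent, so PurW is inactive.
With no repressor bound, *oxaQ* is transcribed.
So OxaQ is produced and active.
With repressor FenF bound, *holH* is not transcribed.
So HolH is not produced.
Cu²⁺ is absent, so LutA is inactive.
With no repressor bound, *vorX* is transcribed.
So VorX is produced and active.
No repressor is bound and VorX is active, so *zorJ* is transcribed.
So ZorJ is produced and active.
ppGpp is present, so PexT is active.
No repressor is bound and PexT is active, so *lutD* is transcribed.
So LutD is produced and active.
No repressor is bound and ZorJ and LutD are active, so *velB* is transcribed.

ON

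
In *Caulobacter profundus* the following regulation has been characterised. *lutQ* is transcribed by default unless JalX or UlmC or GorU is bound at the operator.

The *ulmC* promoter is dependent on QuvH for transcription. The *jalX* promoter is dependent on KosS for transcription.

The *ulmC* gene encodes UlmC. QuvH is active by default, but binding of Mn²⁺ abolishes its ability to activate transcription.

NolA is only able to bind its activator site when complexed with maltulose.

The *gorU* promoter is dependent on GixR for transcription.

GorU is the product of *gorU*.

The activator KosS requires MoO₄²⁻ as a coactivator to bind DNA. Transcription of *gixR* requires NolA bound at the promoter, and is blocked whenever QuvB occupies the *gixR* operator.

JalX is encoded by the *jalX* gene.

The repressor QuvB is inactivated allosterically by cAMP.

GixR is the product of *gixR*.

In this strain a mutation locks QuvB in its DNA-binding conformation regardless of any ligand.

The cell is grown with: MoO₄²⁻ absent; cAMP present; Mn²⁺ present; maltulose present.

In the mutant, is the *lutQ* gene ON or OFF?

MoO₄²⁻ is absent, so KosS is inactive.
Required activator KosS is absent, so *jalX* is not transcribed.
So JalX is not produced.
Mn²⁺ is present, so QuvH is inactive.
Required activator QuvH is absent, so *ulmC* is not transcribed.
So UlmC is not produced.
QuvB is constitutively active in this strain.
Maltulose is present, so NolA is active.
With repressor QuvB bound, *gixR* is not transcribed.
So GixR is not produced.
Required activator GixR is absent, so *gorU* is not transcribed.
So GorU is not produced.
With no repressor bound, *lutQ* is transcribed.

ON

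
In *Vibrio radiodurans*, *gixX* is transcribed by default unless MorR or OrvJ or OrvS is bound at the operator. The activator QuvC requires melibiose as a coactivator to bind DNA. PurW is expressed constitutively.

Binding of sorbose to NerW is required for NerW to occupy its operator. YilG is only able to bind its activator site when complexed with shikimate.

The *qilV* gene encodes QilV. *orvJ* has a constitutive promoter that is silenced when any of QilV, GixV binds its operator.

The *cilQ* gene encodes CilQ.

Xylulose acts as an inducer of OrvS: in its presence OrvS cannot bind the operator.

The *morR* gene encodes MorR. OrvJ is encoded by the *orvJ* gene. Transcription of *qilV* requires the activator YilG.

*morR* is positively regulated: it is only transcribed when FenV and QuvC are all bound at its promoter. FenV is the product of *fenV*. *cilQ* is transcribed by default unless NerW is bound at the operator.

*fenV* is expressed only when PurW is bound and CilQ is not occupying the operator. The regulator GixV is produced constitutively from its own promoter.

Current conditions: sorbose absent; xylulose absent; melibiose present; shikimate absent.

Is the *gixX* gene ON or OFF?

OFF

PurW is produced constitutively and is active.
Sorbose is absent, so NerW is inactive.
With no repressor bound, *cilQ* is transcribed.
So CilQ is produced and active.
With repressor CilQ bound, *fenV* is not transcribed.
So FenV is not produced.
Melibiose is present, so QuvC is active.
Required activator FenV is absent, so *morR* is not transcribed.
So MorR is not produced.
Shikimate is absent, so YilG is inactive.
Required activator YilG is absent, so *qilV* is not transcribed.
So QilV is not produced.
GixV is produced constitutively and is active.
With repressor GixV bound, *orvJ* is not transcribed.
So OrvJ is not produced.
Xylulose is absent, so OrvS is active.
With repressor OrvS bound, *gixX* is not transcribed.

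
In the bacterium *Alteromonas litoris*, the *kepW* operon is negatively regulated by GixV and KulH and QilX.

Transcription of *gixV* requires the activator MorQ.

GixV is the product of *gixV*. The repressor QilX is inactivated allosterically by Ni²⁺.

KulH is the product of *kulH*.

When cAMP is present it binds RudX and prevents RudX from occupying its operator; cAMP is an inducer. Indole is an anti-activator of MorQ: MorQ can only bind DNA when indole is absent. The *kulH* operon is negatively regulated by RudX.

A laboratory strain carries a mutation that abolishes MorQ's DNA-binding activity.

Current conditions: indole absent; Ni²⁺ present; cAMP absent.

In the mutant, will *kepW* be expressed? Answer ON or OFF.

ON

MorQ is non-functional in this strain, so it has no effect.
Required activator MorQ is absent, so *gixV* is not transcribed.
So GixV is not produced.
cAMP is absent, so RudX is active.
With repressor RudX bound, *kulH* is not transcribed.
So KulH is not produced.
Ni²⁺ is present, so QilX is inactive.
With no repressor bound, *kepW* is transcribed.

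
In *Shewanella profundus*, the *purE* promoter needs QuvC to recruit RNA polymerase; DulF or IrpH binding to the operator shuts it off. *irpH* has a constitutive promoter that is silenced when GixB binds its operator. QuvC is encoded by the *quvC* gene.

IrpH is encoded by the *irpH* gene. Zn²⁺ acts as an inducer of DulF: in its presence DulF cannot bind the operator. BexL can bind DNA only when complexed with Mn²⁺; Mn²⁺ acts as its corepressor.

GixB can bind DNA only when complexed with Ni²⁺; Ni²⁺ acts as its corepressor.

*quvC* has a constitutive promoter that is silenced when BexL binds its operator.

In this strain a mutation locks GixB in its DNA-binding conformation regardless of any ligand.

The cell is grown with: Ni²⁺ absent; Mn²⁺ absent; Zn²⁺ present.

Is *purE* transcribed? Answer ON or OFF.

ON

Mn²⁺ is absent, so BexL is inactive.
With no repressor bound, *quvC* is transcribed.
So QuvC is produced and active.
Zn²⁺ is present, so DulF is inactive.
GixB is constitutively active in this strain.
With repressor GixB bound, *irpH* is not transcribed.
So IrpH is not produced.
No repressor is bound and QuvC is active, so *purE* is transcribed.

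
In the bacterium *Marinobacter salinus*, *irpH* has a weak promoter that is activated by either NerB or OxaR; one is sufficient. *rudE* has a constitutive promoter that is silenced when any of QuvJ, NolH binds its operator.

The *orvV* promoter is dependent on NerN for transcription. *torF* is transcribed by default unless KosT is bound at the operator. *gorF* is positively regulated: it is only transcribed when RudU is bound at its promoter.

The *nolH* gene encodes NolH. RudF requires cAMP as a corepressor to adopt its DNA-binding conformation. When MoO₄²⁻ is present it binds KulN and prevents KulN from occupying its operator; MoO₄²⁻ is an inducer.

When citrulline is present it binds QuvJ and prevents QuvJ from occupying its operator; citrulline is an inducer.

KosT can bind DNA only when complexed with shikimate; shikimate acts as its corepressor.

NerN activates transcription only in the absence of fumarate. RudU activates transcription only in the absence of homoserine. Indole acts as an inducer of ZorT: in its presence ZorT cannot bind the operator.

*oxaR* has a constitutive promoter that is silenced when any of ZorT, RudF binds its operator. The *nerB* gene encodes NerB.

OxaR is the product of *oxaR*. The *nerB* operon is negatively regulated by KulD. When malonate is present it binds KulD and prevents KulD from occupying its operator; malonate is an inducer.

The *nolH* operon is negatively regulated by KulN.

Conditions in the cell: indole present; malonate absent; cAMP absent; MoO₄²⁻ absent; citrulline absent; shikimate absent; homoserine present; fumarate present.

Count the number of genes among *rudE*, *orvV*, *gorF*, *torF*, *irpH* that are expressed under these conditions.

Citrulline is absent, so QuvJ is active.
MoO₄²⁻ is absent, so KulN is active.
With repressor KulN bound, *nolH* is not transcribed.
So NolH is not produced.
With repressor QuvJ bound, *rudE* is not transcribed.
→ *rudE* is OFF.
Fumarate is present, so NerN is inactive.
Required activator NerN is absent, so *orvV* is not transcribed.
→ *orvV* is OFF.
Homoserine is present, so RudU is inactive.
Required activator RudU is absent, so *gorF* is not transcribed.
→ *gorF* is OFF.
Shikimate is absent, so KosT is inactive.
With no repressor bound, *torF* is transcribed.
→ *torF* is ON.
Malonate is absent, so KulD is active.
With repressor KulD bound, *nerB* is not transcribed.
So NerB is not produced.
Indole is present, so ZorT is inactive.
cAMP is absent, so RudF is inactive.
With no repressor bound, *oxaR* is transcribed.
So OxaR is produced and active.
Activator OxaR is present, so *irpH* is transcribed.
→ *irpH* is ON.
2 of the 5 genes are transcribed.

2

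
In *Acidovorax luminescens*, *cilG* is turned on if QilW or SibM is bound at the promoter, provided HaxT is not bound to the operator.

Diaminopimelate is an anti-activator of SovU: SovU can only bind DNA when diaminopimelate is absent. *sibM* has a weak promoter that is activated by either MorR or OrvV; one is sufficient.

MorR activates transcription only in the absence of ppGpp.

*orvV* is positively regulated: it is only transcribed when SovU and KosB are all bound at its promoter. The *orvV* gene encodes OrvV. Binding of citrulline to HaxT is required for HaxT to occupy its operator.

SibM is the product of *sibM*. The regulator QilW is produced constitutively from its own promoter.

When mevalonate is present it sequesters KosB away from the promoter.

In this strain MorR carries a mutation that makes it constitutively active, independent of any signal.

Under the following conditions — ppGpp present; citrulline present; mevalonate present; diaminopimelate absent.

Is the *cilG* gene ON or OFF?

QilW is produced constitutively and is active.
Citrulline is present, so HaxT is active.
MorR is constitutively active in this strain.
Diaminopimelate is absent, so SovU is active.
Mevalonate is present, so KosB is inactive.
Required activator KosB is absent, so *orvV* is not transcribed.
So OrvV is not produced.
Activator MorR is present, so *sibM* is transcribed.
So SibM is produced and active.
With repressor HaxT bound, *cilG* is not transcribed.

OFF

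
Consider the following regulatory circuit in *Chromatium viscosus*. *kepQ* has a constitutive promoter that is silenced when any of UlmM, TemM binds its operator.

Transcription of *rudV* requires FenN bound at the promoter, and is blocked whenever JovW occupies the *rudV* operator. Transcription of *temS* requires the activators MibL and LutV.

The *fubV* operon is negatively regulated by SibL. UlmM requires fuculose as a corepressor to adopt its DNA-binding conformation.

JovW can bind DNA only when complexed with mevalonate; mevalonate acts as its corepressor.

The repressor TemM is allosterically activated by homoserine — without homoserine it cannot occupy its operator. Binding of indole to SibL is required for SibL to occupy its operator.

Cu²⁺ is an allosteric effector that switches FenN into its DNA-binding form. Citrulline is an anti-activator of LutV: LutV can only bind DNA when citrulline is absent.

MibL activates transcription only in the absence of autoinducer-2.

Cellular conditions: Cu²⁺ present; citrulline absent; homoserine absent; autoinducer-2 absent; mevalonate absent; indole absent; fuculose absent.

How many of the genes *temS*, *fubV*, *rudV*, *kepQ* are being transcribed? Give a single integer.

4

Autoinducer-2 is absent, so MibL is active.
Citrulline is absent, so LutV is active.
No repressor is bound and MibL and LutV are active, so *temS* is transcribed.
→ *temS* is ON.
Indole is absent, so SibL is inactive.
With no repressor bound, *fubV* is transcribed.
→ *fubV* is ON.
Mevalonate is absent, so JovW is inactive.
Cu²⁺ is present, so FenN is active.
No repressor is bound and FenN is active, so *rudV* is transcribed.
→ *rudV* is ON.
Fuculose is absent, so UlmM is inactive.
Homoserine is absent, so TemM is inactive.
With no repressor bound, *kepQ* is transcribed.
→ *kepQ* is ON.
4 of the 4 genes are transcribed.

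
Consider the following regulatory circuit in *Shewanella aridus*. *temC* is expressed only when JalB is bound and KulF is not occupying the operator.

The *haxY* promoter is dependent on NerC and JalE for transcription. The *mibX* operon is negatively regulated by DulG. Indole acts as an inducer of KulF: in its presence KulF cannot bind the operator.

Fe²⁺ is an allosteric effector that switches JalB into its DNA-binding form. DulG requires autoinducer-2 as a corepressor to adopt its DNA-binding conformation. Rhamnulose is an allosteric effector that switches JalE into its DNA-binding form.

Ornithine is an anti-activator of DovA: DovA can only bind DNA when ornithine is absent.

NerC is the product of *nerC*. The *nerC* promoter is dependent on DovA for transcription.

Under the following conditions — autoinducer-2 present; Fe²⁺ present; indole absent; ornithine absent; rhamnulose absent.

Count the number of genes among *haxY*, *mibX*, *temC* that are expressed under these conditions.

Ornithine is absent, so DovA is active.
No repressor is bound and DovA is active, so *nerC* is transcribed.
So NerC is produced and active.
Rhamnulose is absent, so JalE is inactive.
Required activator JalE is absent, so *haxY* is not transcribed.
→ *haxY* is OFF.
Autoinducer-2 is present, so DulG is active.
With repressor DulG bound, *mibX* is not transcribed.
→ *mibX* is OFF.
Fe²⁺ is present, so JalB is active.
Indole is absent, so KulF is active.
With repressor KulF bound, *temC* is not transcribed.
→ *temC* is OFF.
0 of the 3 genes are transcribed.

0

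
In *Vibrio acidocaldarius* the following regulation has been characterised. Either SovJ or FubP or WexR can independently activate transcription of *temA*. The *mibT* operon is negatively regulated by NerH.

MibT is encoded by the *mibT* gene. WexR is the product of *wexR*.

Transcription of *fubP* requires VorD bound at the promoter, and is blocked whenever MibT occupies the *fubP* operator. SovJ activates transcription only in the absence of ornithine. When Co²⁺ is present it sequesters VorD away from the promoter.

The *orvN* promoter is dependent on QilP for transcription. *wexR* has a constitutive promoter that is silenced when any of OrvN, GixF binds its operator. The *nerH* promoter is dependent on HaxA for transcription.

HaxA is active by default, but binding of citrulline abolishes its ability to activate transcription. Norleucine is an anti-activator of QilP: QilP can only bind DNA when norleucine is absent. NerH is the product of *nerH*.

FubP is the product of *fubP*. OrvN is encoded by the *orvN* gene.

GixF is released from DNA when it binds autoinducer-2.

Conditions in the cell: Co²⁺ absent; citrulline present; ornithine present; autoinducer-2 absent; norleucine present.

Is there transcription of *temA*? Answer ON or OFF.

OFF

Ornithine is present, so SovJ is inactive.
Citrulline is present, so HaxA is inactive.
Required activator HaxA is absent, so *nerH* is not transcribed.
So NerH is not produced.
With no repressor bound, *mibT* is transcribed.
So MibT is produced and active.
Co²⁺ is absent, so VorD is active.
With repressor MibT bound, *fubP* is not transcribed.
So FubP is not produced.
Norleucine is present, so QilP is inactive.
Required activator QilP is absent, so *orvN* is not transcribed.
So OrvN is not produced.
Autoinducer-2 is absent, so GixF is active.
With repressor GixF bound, *wexR* is not transcribed.
So WexR is not produced.
No activator is available at the *temA* promoter, so *temA* is not transcribed.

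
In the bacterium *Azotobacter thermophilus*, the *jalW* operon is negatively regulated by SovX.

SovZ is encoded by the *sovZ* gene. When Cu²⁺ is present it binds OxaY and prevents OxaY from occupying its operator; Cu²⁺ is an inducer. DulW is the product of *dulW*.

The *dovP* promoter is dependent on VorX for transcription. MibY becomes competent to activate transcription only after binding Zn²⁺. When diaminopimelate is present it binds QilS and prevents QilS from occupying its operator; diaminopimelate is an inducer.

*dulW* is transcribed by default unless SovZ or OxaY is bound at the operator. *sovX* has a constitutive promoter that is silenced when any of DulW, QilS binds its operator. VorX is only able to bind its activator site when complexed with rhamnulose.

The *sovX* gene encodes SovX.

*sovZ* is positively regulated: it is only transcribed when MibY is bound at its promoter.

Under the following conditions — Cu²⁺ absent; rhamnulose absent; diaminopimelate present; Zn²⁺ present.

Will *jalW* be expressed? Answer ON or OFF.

OFF

Zn²⁺ is present, so MibY is active.
No repressor is bound and MibY is active, so *sovZ* is transcribed.
So SovZ is produced and active.
Cu²⁺ is absent, so OxaY is active.
With repressor SovZ bound, *dulW* is not transcribed.
So DulW is not produced.
Diaminopimelate is present, so QilS is inactive.
With no repressor bound, *sovX* is transcribed.
So SovX is produced and active.
With repressor SovX bound, *jalW* is not transcribed.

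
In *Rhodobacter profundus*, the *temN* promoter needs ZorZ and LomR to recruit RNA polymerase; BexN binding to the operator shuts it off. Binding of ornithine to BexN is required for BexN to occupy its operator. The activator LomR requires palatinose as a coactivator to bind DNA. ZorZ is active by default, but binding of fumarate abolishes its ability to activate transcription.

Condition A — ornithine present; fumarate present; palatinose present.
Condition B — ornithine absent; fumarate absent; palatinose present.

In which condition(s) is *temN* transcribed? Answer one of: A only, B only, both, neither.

B only

Condition A:
Ornithine is present, so BexN is active.
Fumarate is present, so ZorZ is inactive.
Palatinose is present, so LomR is active.
With repressor BexN bound, *temN* is not transcribed.
→ *temN* is OFF in A.
Condition B:
Ornithine is absent, so BexN is inactive.
Fumarate is absent, so ZorZ is active.
Palatinose is present, so LomR is active.
No repressor is bound and ZorZ and LomR are active, so *temN* is transcribed.
→ *temN* is ON in B.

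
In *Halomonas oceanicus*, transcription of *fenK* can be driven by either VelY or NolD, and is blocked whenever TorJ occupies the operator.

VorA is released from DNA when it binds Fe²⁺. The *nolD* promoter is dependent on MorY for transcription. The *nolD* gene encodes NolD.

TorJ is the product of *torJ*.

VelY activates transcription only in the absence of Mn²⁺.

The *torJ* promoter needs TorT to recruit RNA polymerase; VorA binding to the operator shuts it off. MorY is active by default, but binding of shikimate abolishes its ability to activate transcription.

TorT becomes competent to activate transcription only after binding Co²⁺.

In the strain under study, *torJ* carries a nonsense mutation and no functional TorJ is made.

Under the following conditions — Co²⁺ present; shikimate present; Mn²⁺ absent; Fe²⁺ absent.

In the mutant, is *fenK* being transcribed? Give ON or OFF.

TorJ is non-functional in this strain, so it has no effect.
Mn²⁺ is absent, so VelY is active.
Shikimate is present, so MorY is inactive.
Required activator MorY is absent, so *nolD* is not transcribed.
So NolD is not produced.
Activator VelY is present, so *fenK* is transcribed.

ON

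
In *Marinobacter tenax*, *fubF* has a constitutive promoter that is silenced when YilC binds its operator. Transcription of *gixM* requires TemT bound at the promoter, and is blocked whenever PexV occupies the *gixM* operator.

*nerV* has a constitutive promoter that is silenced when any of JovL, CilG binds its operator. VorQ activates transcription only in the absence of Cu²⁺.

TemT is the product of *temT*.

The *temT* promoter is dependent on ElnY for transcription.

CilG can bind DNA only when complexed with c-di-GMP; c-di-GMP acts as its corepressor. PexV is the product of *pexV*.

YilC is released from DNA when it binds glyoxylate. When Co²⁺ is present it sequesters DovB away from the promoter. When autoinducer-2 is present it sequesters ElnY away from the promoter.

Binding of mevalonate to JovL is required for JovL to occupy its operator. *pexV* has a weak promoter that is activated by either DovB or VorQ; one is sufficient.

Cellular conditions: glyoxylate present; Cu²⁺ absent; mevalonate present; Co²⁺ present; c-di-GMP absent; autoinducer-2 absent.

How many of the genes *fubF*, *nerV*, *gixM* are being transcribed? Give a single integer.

Glyoxylate is present, so YilC is inactive.
With no repressor bound, *fubF* is transcribed.
→ *fubF* is ON.
Mevalonate is present, so JovL is active.
c-di-GMP is absent, so CilG is inactive.
With repressor JovL bound, *nerV* is not transcribed.
→ *nerV* is OFF.
Co²⁺ is present, so DovB is inactive.
Cu²⁺ is absent, so VorQ is active.
Activator VorQ is present, so *pexV* is transcribed.
So PexV is produced and active.
Autoinducer-2 is absent, so ElnY is active.
No repressor is bound and ElnY is active, so *temT* is transcribed.
So TemT is produced and active.
With repressor PexV bound, *gixM* is not transcribed.
→ *gixM* is OFF.
1 of the 3 genes is transcribed.

1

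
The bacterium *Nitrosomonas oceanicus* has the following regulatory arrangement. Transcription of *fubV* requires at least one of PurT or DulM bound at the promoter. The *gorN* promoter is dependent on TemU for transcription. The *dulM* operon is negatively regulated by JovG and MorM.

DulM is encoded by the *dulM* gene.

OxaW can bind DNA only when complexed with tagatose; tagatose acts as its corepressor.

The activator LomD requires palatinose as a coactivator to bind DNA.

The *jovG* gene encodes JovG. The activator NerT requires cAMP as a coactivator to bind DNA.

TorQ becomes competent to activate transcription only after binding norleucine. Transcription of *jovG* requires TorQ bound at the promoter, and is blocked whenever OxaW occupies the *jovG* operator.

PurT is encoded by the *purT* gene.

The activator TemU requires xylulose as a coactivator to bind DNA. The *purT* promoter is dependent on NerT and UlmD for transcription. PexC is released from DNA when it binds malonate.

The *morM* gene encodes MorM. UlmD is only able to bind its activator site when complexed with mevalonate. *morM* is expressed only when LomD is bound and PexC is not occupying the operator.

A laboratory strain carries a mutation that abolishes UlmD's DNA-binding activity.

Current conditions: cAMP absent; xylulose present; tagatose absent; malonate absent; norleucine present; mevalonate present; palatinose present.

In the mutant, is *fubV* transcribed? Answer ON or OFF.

cAMP is absent, so NerT is inactive.
UlmD is non-functional in this strain, so it has no effect.
Required activator NerT is absent, so *purT* is not transcribed.
So PurT is not produced.
Tagatose is absent, so OxaW is inactive.
Norleucine is present, so TorQ is active.
No repressor is bound and TorQ is active, so *jovG* is transcribed.
So JovG is produced and active.
Palatinose is present, so LomD is active.
Malonate is absent, so PexC is active.
With repressor PexC bound, *morM* is not transcribed.
So MorM is not produced.
With repressor JovG bound, *dulM* is not transcribed.
So DulM is not produced.
No activator is available at the *fubV* promoter, so *fubV* is not transcribed.

OFF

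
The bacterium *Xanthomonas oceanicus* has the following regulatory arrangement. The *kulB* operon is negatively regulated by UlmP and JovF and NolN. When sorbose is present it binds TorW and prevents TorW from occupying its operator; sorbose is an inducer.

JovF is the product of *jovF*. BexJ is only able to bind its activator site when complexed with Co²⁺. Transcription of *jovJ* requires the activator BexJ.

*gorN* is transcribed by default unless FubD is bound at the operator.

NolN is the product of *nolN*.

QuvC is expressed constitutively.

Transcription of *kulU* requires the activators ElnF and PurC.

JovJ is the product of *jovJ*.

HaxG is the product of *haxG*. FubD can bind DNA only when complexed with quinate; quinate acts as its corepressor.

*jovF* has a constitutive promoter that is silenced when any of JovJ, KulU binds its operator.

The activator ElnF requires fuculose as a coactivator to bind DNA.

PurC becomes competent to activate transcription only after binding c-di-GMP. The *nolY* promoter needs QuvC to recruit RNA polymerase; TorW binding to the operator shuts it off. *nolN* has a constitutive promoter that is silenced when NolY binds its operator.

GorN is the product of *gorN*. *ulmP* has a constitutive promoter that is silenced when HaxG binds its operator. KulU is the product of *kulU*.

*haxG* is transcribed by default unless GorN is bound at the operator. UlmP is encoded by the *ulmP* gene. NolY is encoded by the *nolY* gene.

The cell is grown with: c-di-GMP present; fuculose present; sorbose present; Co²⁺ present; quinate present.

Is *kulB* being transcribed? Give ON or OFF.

ON

Quinate is present, so FubD is active.
With repressor FubD bound, *gorN* is not transcribed.
So GorN is not produced.
With no repressor bound, *haxG* is transcribed.
So HaxG is produced and active.
With repressor HaxG bound, *ulmP* is not transcribed.
So UlmP is not produced.
Co²⁺ is present, so BexJ is active.
No repressor is bound and BexJ is active, so *jovJ* is transcribed.
So JovJ is produced and active.
Fuculose is present, so ElnF is active.
c-di-GMP is present, so PurC is active.
No repressor is bound and ElnF and PurC are active, so *kulU* is transcribed.
So KulU is produced and active.
With repressor JovJ bound, *jovF* is not transcribed.
So JovF is not produced.
QuvC is produced constitutively and is active.
Sorbose is present, so TorW is inactive.
No repressor is bound and QuvC is active, so *nolY* is transcribed.
So NolY is produced and active.
With repressor NolY bound, *nolN* is not transcribed.
So NolN is not produced.
With no repressor bound, *kulB* is transcribed.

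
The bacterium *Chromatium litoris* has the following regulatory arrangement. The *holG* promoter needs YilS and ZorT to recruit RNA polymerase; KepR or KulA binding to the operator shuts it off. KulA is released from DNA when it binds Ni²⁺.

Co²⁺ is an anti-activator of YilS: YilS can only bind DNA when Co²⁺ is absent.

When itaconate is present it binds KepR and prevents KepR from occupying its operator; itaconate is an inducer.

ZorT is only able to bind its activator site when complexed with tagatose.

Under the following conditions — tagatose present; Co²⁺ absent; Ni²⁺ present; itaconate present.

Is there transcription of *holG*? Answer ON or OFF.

ON

Itaconate is present, so KepR is inactive.
Ni²⁺ is present, so KulA is inactive.
Co²⁺ is absent, so YilS is active.
Tagatose is present, so ZorT is active.
No repressor is bound and YilS and ZorT are active, so *holG* is transcribed.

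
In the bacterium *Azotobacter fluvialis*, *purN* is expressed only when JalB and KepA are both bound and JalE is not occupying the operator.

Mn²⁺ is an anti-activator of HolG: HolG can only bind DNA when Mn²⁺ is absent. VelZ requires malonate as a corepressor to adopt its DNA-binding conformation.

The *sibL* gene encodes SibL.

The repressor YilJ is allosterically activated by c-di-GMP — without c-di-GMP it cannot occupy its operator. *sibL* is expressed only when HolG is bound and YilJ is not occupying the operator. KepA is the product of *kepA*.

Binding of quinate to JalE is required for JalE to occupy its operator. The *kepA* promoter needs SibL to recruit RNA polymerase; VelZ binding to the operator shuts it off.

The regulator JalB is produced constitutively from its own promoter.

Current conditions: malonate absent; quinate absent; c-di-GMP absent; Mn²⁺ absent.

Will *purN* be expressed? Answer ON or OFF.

JalB is produced constitutively and is active.
Mn²⁺ is absent, so HolG is active.
c-di-GMP is absent, so YilJ is inactive.
No repressor is bound and HolG is active, so *sibL* is transcribed.
So SibL is produced and active.
Malonate is absent, so VelZ is inactive.
No repressor is bound and SibL is active, so *kepA* is transcribed.
So KepA is produced and active.
Quinate is absent, so JalE is inactive.
No repressor is bound and JalB and KepA are active, so *purN* is transcribed.

ON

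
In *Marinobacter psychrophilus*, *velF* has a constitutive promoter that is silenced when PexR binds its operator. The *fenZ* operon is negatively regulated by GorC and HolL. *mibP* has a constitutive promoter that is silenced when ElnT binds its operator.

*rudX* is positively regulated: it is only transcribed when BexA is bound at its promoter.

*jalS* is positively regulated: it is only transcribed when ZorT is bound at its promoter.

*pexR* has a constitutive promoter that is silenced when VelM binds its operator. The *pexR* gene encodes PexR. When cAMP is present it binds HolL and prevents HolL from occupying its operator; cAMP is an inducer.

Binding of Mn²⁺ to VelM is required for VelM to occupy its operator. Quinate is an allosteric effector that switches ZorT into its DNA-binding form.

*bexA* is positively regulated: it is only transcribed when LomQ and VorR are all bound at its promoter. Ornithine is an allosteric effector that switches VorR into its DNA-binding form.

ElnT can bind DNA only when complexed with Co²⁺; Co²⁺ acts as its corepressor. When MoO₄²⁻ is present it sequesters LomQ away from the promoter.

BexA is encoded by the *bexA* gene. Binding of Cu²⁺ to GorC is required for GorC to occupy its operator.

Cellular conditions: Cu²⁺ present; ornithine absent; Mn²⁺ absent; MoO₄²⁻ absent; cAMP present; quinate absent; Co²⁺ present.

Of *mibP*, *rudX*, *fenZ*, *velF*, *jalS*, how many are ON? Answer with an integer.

Co²⁺ is present, so ElnT is active.
With repressor ElnT bound, *mibP* is not transcribed.
→ *mibP* is OFF.
MoO₄²⁻ is absent, so LomQ is active.
Ornithine is absent, so VorR is inactive.
Required activator VorR is absent, so *bexA* is not transcribed.
So BexA is not produced.
Required activator BexA is absent, so *rudX* is not transcribed.
→ *rudX* is OFF.
Cu²⁺ is present, so GorC is active.
cAMP is present, so HolL is inactive.
With repressor GorC bound, *fenZ* is not transcribed.
→ *fenZ* is OFF.
Mn²⁺ is absent, so VelM is inactive.
With no repressor bound, *pexR* is transcribed.
So PexR is produced and active.
With repressor PexR bound, *velF* is not transcribed.
→ *velF* is OFF.
Quinate is absent, so ZorT is inactive.
Required activator ZorT is absent, so *jalS* is not transcribed.
→ *jalS* is OFF.
0 of the 5 genes are transcribed.

0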